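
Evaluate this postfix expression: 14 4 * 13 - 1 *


Processing tokens left to right:
Push 14, Push 4
Pop 14 and 4, compute 14 * 4 = 56, push 56
Push 13
Pop 56 and 13, compute 56 - 13 = 43, push 43
Push 1
Pop 43 and 1, compute 43 * 1 = 43, push 43
Stack result: 43

43


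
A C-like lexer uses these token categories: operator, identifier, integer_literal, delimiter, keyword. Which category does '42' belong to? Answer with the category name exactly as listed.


Token: '42'
Checking categories:
  identifier: no
  integer_literal: YES
  operator: no
  keyword: no
  delimiter: no
Category: integer_literal

integer_literal


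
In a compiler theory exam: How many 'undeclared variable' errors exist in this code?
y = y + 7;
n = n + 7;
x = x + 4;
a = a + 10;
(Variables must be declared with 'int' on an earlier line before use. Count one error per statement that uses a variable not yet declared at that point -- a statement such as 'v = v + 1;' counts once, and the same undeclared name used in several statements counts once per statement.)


Scanning code line by line:
  Line 1: use 'y' -> ERROR (undeclared)
  Line 2: use 'n' -> ERROR (undeclared)
  Line 3: use 'x' -> ERROR (undeclared)
  Line 4: use 'a' -> ERROR (undeclared)
Total undeclared variable errors: 4

4


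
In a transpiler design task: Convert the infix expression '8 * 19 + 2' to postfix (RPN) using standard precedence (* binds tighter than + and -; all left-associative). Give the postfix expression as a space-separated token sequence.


Applying the shunting-yard algorithm:
  Operand 8 -> output
  Push '*' onto operator stack -> op-stack: [*]
  Operand 19 -> output
  See '+' (prec 1); top '*' (prec 2) >= it -> pop '*' to output
  Push '+' onto operator stack -> op-stack: [+]
  Operand 2 -> output
  End of input: pop '+' to output
Postfix result: 8 19 * 2 +

8 19 * 2 +


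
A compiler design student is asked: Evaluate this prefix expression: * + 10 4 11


Parsing prefix expression: * + 10 4 11
Step 1: Innermost operation '+ 10 4'
  10 + 4 = 14
Step 2: Outer operation '* [14] 11'
  14 * 11 = 154

154


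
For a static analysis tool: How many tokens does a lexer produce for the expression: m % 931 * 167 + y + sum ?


Scanning 'm % 931 * 167 + y + sum'
Token 1: 'm' -> identifier
Token 2: '%' -> operator
Token 3: '931' -> integer_literal
Token 4: '*' -> operator
Token 5: '167' -> integer_literal
Token 6: '+' -> operator
Token 7: 'y' -> identifier
Token 8: '+' -> operator
Token 9: 'sum' -> identifier
Total tokens: 9

9


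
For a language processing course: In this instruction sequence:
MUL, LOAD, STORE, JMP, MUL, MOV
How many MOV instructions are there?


Scanning instruction sequence for MOV:
  Position 1: MUL
  Position 2: LOAD
  Position 3: STORE
  Position 4: JMP
  Position 5: MUL
  Position 6: MOV <- MATCH
Matches at positions: [6]
Total MOV count: 1

1


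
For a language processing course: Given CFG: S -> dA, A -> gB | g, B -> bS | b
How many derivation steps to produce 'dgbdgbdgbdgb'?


Grammar: S -> dA, A -> gB | g, B -> bS | b
Deriving 'dgbdgbdgbdgb':
Step 1: S -> dA => dA
Step 2: A -> gB => dgB
Step 3: B -> bS => dgbS
Step 4: S -> dA => dgbdA
Step 5: A -> gB => dgbdgB
Step 6: B -> bS => dgbdgbS
Step 7: S -> dA => dgbdgbdA
Step 8: A -> gB => dgbdgbdgB
Step 9: B -> bS => dgbdgbdgbS
Step 10: S -> dA => dgbdgbdgbdA
Step 11: A -> gB => dgbdgbdgbdgB
Step 12: B -> b => dgbdgbdgbdgb
Total derivation steps: 12

12


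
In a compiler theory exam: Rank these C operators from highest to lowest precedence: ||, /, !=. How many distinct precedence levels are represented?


Looking up precedence for each operator:
  || -> precedence 1
  / -> precedence 6
  != -> precedence 3
Sorted highest to lowest: /, !=, ||
Distinct precedence values: [6, 3, 1]
Number of distinct levels: 3

3


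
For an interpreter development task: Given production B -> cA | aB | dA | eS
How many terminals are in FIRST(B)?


Production: B -> cA | aB | dA | eS
Examining each alternative for leading terminals:
  B -> cA : first terminal = 'c'
  B -> aB : first terminal = 'a'
  B -> dA : first terminal = 'd'
  B -> eS : first terminal = 'e'
FIRST(B) = {a, c, d, e}
Count: 4

4


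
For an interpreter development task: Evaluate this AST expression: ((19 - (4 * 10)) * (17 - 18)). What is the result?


Expression: ((19 - (4 * 10)) * (17 - 18))
Evaluating step by step:
  4 * 10 = 40
  19 - 40 = -21
  17 - 18 = -1
  -21 * -1 = 21
Result: 21

21


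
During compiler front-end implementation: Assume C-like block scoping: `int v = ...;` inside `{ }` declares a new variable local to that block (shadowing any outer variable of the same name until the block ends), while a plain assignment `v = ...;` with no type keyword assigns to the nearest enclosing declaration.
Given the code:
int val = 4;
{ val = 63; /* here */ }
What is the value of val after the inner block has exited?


Analyzing scoping rules:
Outer scope: declares val = 4
Inner block: 'val = 63;' has no type keyword, so it is an assignment to the outer val (no shadowing)
The assignment changed the outer variable itself, so the new value persists after the block -> 63
Result: 63

63


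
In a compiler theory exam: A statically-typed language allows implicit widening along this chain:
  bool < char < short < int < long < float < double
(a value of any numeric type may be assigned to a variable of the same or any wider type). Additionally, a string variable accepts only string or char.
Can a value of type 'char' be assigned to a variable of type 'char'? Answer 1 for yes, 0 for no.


Target variable type: char
Source value type: char
Numeric ranks: char=1, char=1
Widening allowed iff rank(source) <= rank(target): 1 <= 1? Yes
Result: 1

1


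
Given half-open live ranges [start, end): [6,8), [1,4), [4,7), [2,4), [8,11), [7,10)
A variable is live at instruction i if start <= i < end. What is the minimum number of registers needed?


Live ranges:
  Var0: [6, 8)
  Var1: [1, 4)
  Var2: [4, 7)
  Var3: [2, 4)
  Var4: [8, 11)
  Var5: [7, 10)
Sweep-line events (position, delta, active):
  pos=1 start -> active=1
  pos=2 start -> active=2
  pos=4 end -> active=1
  pos=4 end -> active=0
  pos=4 start -> active=1
  pos=6 start -> active=2
  pos=7 end -> active=1
  pos=7 start -> active=2
  pos=8 end -> active=1
  pos=8 start -> active=2
  pos=10 end -> active=1
  pos=11 end -> active=0
Maximum simultaneous active: 2
Minimum registers needed: 2

2


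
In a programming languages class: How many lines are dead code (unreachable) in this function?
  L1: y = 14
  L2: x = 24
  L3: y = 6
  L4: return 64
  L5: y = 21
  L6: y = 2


Analyzing control flow:
  L1: reachable (before return)
  L2: reachable (before return)
  L3: reachable (before return)
  L4: reachable (return statement)
  L5: DEAD (after return at L4)
  L6: DEAD (after return at L4)
Return at L4, total lines = 6
Dead lines: L5 through L6
Count: 2

2


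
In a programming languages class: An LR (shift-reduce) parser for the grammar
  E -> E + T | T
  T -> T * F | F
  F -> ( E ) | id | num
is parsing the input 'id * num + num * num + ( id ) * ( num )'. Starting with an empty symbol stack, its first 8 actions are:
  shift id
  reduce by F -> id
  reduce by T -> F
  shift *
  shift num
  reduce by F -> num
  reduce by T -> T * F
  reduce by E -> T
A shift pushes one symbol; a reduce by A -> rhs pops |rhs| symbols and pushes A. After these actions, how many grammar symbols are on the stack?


Tracking the symbol stack through each action:
  Action 1: shift 'id' : push -> stack = [id] (size 1)
  Action 2: reduce by F -> id : pop 1, push F -> stack = [F] (size 1)
  Action 3: reduce by T -> F : pop 1, push T -> stack = [T] (size 1)
  Action 4: shift '*' : push -> stack = [T, *] (size 2)
  Action 5: shift 'num' : push -> stack = [T, *, num] (size 3)
  Action 6: reduce by F -> num : pop 1, push F -> stack = [T, *, F] (size 3)
  Action 7: reduce by T -> T * F : pop 3, push T -> stack = [T] (size 1)
  Action 8: reduce by E -> T : pop 1, push E -> stack = [E] (size 1)
Final stack size: 1

1


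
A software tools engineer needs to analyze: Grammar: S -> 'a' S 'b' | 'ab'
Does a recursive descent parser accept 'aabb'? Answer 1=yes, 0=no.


Grammar accepts strings of the form a^n b^n (n >= 1)
Word: 'aabb'
Counting: 2 a's and 2 b's
Check: 2 == 2? Yes
Derivation (S -> aSb applied 1 time(s), then S -> ab): S => aSb => aabb
Accepted

1


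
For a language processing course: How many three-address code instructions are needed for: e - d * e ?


Expression: e - d * e
Generating three-address code (respecting * over +/- precedence):
  Instruction 1: t1 = d * e
  Instruction 2: t2 = e - t1
Total instructions: 2

2


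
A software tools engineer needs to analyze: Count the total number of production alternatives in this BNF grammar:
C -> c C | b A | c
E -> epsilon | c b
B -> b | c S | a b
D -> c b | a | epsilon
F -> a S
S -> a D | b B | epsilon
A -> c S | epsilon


Counting alternatives per rule:
  C: 3 alternative(s)
  E: 2 alternative(s)
  B: 3 alternative(s)
  D: 3 alternative(s)
  F: 1 alternative(s)
  S: 3 alternative(s)
  A: 2 alternative(s)
Sum: 3 + 2 + 3 + 3 + 1 + 3 + 2 = 17

17


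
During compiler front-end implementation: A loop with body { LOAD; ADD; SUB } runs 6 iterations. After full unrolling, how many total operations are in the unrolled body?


Loop body operations: LOAD, ADD, SUB (3 ops per iteration)
Unrolling 6 iterations:
  Iteration 1: LOAD, ADD, SUB (3 ops)
  Iteration 2: LOAD, ADD, SUB (3 ops)
  Iteration 3: LOAD, ADD, SUB (3 ops)
  Iteration 4: LOAD, ADD, SUB (3 ops)
  Iteration 5: LOAD, ADD, SUB (3 ops)
  Iteration 6: LOAD, ADD, SUB (3 ops)
Total: 6 iterations * 3 ops/iter = 18 operations

18


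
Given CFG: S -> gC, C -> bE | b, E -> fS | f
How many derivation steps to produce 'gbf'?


Grammar: S -> gC, C -> bE | b, E -> fS | f
Deriving 'gbf':
Step 1: S -> gC => gC
Step 2: C -> bE => gbE
Step 3: E -> f => gbf
Total derivation steps: 3

3


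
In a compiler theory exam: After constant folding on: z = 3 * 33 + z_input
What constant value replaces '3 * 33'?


Identifying constant sub-expression:
  Original: z = 3 * 33 + z_input
  3 and 33 are both compile-time constants
  Evaluating: 3 * 33 = 99
  After folding: z = 99 + z_input

99


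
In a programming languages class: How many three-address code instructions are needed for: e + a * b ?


Expression: e + a * b
Generating three-address code (respecting * over +/- precedence):
  Instruction 1: t1 = a * b
  Instruction 2: t2 = e + t1
Total instructions: 2

2


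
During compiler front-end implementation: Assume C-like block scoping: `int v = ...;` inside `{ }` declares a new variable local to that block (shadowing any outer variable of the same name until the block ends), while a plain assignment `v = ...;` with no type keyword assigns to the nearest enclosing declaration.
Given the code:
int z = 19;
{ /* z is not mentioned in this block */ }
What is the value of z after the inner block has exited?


Analyzing scoping rules:
Outer scope: declares z = 19
Inner block: z is neither redeclared nor assigned -> unchanged
After the block -> 19
Result: 19

19


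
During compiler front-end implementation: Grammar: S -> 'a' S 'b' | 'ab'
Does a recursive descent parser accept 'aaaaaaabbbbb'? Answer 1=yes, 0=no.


Grammar accepts strings of the form a^n b^n (n >= 1)
Word: 'aaaaaaabbbbb'
Counting: 7 a's and 5 b's
Check: 7 == 5? No
Mismatch: a-count != b-count
Rejected

0


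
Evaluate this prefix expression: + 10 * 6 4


Parsing prefix expression: + 10 * 6 4
Step 1: Innermost operation '* 6 4'
  6 * 4 = 24
Step 2: Outer operation '+ 10 [24]'
  10 + 24 = 34

34


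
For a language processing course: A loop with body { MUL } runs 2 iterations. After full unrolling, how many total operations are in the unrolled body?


Loop body operations: MUL (1 op per iteration)
Unrolling 2 iterations:
  Iteration 1: MUL (1 ops)
  Iteration 2: MUL (1 ops)
Total: 2 iterations * 1 ops/iter = 2 operations

2


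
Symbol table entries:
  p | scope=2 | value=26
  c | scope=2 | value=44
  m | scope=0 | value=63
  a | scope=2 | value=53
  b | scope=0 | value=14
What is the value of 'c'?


Searching symbol table for 'c':
  p | scope=2 | value=26
  c | scope=2 | value=44 <- MATCH
  m | scope=0 | value=63
  a | scope=2 | value=53
  b | scope=0 | value=14
Found 'c' at scope 2 with value 44

44


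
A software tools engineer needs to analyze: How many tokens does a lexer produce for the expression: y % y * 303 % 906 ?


Scanning 'y % y * 303 % 906'
Token 1: 'y' -> identifier
Token 2: '%' -> operator
Token 3: 'y' -> identifier
Token 4: '*' -> operator
Token 5: '303' -> integer_literal
Token 6: '%' -> operator
Token 7: '906' -> integer_literal
Total tokens: 7

7


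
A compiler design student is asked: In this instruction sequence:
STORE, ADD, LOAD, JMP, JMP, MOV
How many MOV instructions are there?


Scanning instruction sequence for MOV:
  Position 1: STORE
  Position 2: ADD
  Position 3: LOAD
  Position 4: JMP
  Position 5: JMP
  Position 6: MOV <- MATCH
Matches at positions: [6]
Total MOV count: 1

1


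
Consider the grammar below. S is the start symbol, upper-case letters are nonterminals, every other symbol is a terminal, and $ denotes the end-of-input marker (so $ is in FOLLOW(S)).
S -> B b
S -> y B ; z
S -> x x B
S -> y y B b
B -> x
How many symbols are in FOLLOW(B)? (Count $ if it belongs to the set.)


S is the start symbol and does not occur in any rule body, so FOLLOW(S) = {$}.
Examining every occurrence of B in a rule body:
  S -> B b : B is followed by terminal 'b' -> add 'b'
  S -> y B ; z : B is followed by terminal ';' -> add ';'
  S -> x x B : B is at the right end -> add FOLLOW(S) = {$}
  S -> y y B b : B is followed by terminal 'b' -> add 'b' (already in the set)
  B -> x : B does not occur in the body -> contributes nothing
FOLLOW(B) = {;, b, $}
Count: 3

3


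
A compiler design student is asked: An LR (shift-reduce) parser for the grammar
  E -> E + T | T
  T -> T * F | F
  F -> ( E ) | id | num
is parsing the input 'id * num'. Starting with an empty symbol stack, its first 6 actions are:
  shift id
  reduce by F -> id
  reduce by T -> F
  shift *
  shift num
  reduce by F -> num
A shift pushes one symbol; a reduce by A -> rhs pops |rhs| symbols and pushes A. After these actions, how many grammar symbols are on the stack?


Tracking the symbol stack through each action:
  Action 1: shift 'id' : push -> stack = [id] (size 1)
  Action 2: reduce by F -> id : pop 1, push F -> stack = [F] (size 1)
  Action 3: reduce by T -> F : pop 1, push T -> stack = [T] (size 1)
  Action 4: shift '*' : push -> stack = [T, *] (size 2)
  Action 5: shift 'num' : push -> stack = [T, *, num] (size 3)
  Action 6: reduce by F -> num : pop 1, push F -> stack = [T, *, F] (size 3)
Final stack size: 3

3


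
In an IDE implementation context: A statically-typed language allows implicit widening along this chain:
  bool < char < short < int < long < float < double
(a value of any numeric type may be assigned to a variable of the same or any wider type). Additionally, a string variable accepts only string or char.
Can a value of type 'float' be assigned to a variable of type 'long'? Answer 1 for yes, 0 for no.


Target variable type: long
Source value type: float
Numeric ranks: float=5, long=4
Widening allowed iff rank(source) <= rank(target): 5 <= 4? No
Result: 0

0


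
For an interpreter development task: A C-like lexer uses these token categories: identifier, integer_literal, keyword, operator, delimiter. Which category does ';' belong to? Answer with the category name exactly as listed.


Token: ';'
Checking categories:
  identifier: no
  integer_literal: no
  operator: no
  keyword: no
  delimiter: YES
Category: delimiter

delimiter


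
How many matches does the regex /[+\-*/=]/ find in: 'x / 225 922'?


Pattern: /[+\-*/=]/ (operators)
Input: 'x / 225 922'
Scanning for matches:
  Match 1: '/'
Total matches: 1

1


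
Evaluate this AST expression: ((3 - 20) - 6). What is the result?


Expression: ((3 - 20) - 6)
Evaluating step by step:
  3 - 20 = -17
  -17 - 6 = -23
Result: -23

-23


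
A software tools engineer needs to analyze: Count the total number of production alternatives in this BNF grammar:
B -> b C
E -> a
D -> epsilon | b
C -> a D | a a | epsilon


Counting alternatives per rule:
  B: 1 alternative(s)
  E: 1 alternative(s)
  D: 2 alternative(s)
  C: 3 alternative(s)
Sum: 1 + 1 + 2 + 3 = 7

7


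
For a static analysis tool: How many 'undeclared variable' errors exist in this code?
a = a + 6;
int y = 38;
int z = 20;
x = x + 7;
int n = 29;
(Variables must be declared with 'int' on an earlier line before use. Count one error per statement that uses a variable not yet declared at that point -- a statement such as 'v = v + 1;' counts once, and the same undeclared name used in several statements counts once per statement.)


Scanning code line by line:
  Line 1: use 'a' -> ERROR (undeclared)
  Line 2: declare 'y' -> declared = ['y']
  Line 3: declare 'z' -> declared = ['y', 'z']
  Line 4: use 'x' -> ERROR (undeclared)
  Line 5: declare 'n' -> declared = ['n', 'y', 'z']
Total undeclared variable errors: 2

2


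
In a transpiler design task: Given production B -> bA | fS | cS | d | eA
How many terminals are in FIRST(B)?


Production: B -> bA | fS | cS | d | eA
Examining each alternative for leading terminals:
  B -> bA : first terminal = 'b'
  B -> fS : first terminal = 'f'
  B -> cS : first terminal = 'c'
  B -> d : first terminal = 'd'
  B -> eA : first terminal = 'e'
FIRST(B) = {b, c, d, e, f}
Count: 5

5


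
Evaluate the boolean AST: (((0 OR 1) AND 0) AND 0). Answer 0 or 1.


Step 1: Evaluate inner node
  0 OR 1 = 1
Step 2: Evaluate next node
  1 AND 0 = 0
Step 3: Evaluate root node
  0 AND 0 = 0

0


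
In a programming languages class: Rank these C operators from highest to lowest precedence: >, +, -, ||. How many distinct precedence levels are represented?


Looking up precedence for each operator:
  > -> precedence 4
  + -> precedence 5
  - -> precedence 5
  || -> precedence 1
Sorted highest to lowest: +, -, >, ||
Distinct precedence values: [5, 4, 1]
Number of distinct levels: 3

3


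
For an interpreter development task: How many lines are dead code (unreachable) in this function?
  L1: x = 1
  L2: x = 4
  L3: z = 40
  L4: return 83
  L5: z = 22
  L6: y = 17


Analyzing control flow:
  L1: reachable (before return)
  L2: reachable (before return)
  L3: reachable (before return)
  L4: reachable (return statement)
  L5: DEAD (after return at L4)
  L6: DEAD (after return at L4)
Return at L4, total lines = 6
Dead lines: L5 through L6
Count: 2

2


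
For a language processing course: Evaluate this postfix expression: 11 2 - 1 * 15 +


Processing tokens left to right:
Push 11, Push 2
Pop 11 and 2, compute 11 - 2 = 9, push 9
Push 1
Pop 9 and 1, compute 9 * 1 = 9, push 9
Push 15
Pop 9 and 15, compute 9 + 15 = 24, push 24
Stack result: 24

24


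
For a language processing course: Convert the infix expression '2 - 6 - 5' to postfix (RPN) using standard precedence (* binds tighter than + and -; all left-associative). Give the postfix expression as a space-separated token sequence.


Applying the shunting-yard algorithm:
  Operand 2 -> output
  Push '-' onto operator stack -> op-stack: [-]
  Operand 6 -> output
  See '-' (prec 1); top '-' (prec 1) >= it -> pop '-' to output
  Push '-' onto operator stack -> op-stack: [-]
  Operand 5 -> output
  End of input: pop '-' to output
Postfix result: 2 6 - 5 -

2 6 - 5 -


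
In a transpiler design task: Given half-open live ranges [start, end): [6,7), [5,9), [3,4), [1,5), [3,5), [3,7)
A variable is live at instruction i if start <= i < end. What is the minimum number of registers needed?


Live ranges:
  Var0: [6, 7)
  Var1: [5, 9)
  Var2: [3, 4)
  Var3: [1, 5)
  Var4: [3, 5)
  Var5: [3, 7)
Sweep-line events (position, delta, active):
  pos=1 start -> active=1
  pos=3 start -> active=2
  pos=3 start -> active=3
  pos=3 start -> active=4
  pos=4 end -> active=3
  pos=5 end -> active=2
  pos=5 end -> active=1
  pos=5 start -> active=2
  pos=6 start -> active=3
  pos=7 end -> active=2
  pos=7 end -> active=1
  pos=9 end -> active=0
Maximum simultaneous active: 4
Minimum registers needed: 4

4


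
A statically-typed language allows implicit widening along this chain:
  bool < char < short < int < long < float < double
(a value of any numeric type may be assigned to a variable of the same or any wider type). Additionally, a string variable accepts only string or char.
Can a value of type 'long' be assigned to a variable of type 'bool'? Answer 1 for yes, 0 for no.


Target variable type: bool
Source value type: long
Numeric ranks: long=4, bool=0
Widening allowed iff rank(source) <= rank(target): 4 <= 0? No
Result: 0

0


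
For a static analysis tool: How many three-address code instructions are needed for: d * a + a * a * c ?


Expression: d * a + a * a * c
Generating three-address code (respecting * over +/- precedence):
  Instruction 1: t1 = d * a
  Instruction 2: t2 = a * a
  Instruction 3: t3 = t2 * c
  Instruction 4: t4 = t1 + t3
Total instructions: 4

4


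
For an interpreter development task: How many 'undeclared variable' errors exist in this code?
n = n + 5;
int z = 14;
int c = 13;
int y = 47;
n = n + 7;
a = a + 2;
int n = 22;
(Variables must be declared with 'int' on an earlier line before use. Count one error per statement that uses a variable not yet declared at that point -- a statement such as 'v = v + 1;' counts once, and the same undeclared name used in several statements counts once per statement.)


Scanning code line by line:
  Line 1: use 'n' -> ERROR (undeclared)
  Line 2: declare 'z' -> declared = ['z']
  Line 3: declare 'c' -> declared = ['c', 'z']
  Line 4: declare 'y' -> declared = ['c', 'y', 'z']
  Line 5: use 'n' -> ERROR (undeclared)
  Line 6: use 'a' -> ERROR (undeclared)
  Line 7: declare 'n' -> declared = ['c', 'n', 'y', 'z']
Total undeclared variable errors: 3

3


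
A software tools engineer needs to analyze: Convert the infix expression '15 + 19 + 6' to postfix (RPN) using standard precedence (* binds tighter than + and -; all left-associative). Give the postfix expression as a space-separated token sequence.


Applying the shunting-yard algorithm:
  Operand 15 -> output
  Push '+' onto operator stack -> op-stack: [+]
  Operand 19 -> output
  See '+' (prec 1); top '+' (prec 1) >= it -> pop '+' to output
  Push '+' onto operator stack -> op-stack: [+]
  Operand 6 -> output
  End of input: pop '+' to output
Postfix result: 15 19 + 6 +

15 19 + 6 +


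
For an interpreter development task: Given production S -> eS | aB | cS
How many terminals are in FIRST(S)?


Production: S -> eS | aB | cS
Examining each alternative for leading terminals:
  S -> eS : first terminal = 'e'
  S -> aB : first terminal = 'a'
  S -> cS : first terminal = 'c'
FIRST(S) = {a, c, e}
Count: 3

3


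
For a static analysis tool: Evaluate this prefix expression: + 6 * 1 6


Parsing prefix expression: + 6 * 1 6
Step 1: Innermost operation '* 1 6'
  1 * 6 = 6
Step 2: Outer operation '+ 6 [6]'
  6 + 6 = 12

12


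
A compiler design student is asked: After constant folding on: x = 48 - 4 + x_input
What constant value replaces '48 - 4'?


Identifying constant sub-expression:
  Original: x = 48 - 4 + x_input
  48 and 4 are both compile-time constants
  Evaluating: 48 - 4 = 44
  After folding: x = 44 + x_input

44


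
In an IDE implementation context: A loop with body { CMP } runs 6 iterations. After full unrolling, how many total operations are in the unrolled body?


Loop body operations: CMP (1 op per iteration)
Unrolling 6 iterations:
  Iteration 1: CMP (1 ops)
  Iteration 2: CMP (1 ops)
  Iteration 3: CMP (1 ops)
  Iteration 4: CMP (1 ops)
  Iteration 5: CMP (1 ops)
  Iteration 6: CMP (1 ops)
Total: 6 iterations * 1 ops/iter = 6 operations

6


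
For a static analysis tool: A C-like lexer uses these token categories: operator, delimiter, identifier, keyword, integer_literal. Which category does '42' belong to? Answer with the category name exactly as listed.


Token: '42'
Checking categories:
  identifier: no
  integer_literal: YES
  operator: no
  keyword: no
  delimiter: no
Category: integer_literal

integer_literal


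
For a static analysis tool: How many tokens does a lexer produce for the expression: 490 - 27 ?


Scanning '490 - 27'
Token 1: '490' -> integer_literal
Token 2: '-' -> operator
Token 3: '27' -> integer_literal
Total tokens: 3

3


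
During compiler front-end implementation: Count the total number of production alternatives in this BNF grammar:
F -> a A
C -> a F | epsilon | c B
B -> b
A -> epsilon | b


Counting alternatives per rule:
  F: 1 alternative(s)
  C: 3 alternative(s)
  B: 1 alternative(s)
  A: 2 alternative(s)
Sum: 1 + 3 + 1 + 2 = 7

7


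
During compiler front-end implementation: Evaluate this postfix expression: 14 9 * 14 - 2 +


Processing tokens left to right:
Push 14, Push 9
Pop 14 and 9, compute 14 * 9 = 126, push 126
Push 14
Pop 126 and 14, compute 126 - 14 = 112, push 112
Push 2
Pop 112 and 2, compute 112 + 2 = 114, push 114
Stack result: 114

114


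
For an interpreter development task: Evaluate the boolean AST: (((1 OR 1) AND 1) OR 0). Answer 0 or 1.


Step 1: Evaluate inner node
  1 OR 1 = 1
Step 2: Evaluate next node
  1 AND 1 = 1
Step 3: Evaluate root node
  1 OR 0 = 1

1


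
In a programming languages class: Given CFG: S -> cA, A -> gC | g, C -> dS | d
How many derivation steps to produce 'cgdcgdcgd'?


Grammar: S -> cA, A -> gC | g, C -> dS | d
Deriving 'cgdcgdcgd':
Step 1: S -> cA => cA
Step 2: A -> gC => cgC
Step 3: C -> dS => cgdS
Step 4: S -> cA => cgdcA
Step 5: A -> gC => cgdcgC
Step 6: C -> dS => cgdcgdS
Step 7: S -> cA => cgdcgdcA
Step 8: A -> gC => cgdcgdcgC
Step 9: C -> d => cgdcgdcgd
Total derivation steps: 9

9


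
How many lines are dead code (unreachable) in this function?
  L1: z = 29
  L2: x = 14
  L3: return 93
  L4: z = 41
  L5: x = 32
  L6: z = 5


Analyzing control flow:
  L1: reachable (before return)
  L2: reachable (before return)
  L3: reachable (return statement)
  L4: DEAD (after return at L3)
  L5: DEAD (after return at L3)
  L6: DEAD (after return at L3)
Return at L3, total lines = 6
Dead lines: L4 through L6
Count: 3

3


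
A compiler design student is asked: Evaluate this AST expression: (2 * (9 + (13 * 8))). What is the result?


Expression: (2 * (9 + (13 * 8)))
Evaluating step by step:
  13 * 8 = 104
  9 + 104 = 113
  2 * 113 = 226
Result: 226

226


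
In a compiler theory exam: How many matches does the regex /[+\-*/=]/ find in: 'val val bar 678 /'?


Pattern: /[+\-*/=]/ (operators)
Input: 'val val bar 678 /'
Scanning for matches:
  Match 1: '/'
Total matches: 1

1


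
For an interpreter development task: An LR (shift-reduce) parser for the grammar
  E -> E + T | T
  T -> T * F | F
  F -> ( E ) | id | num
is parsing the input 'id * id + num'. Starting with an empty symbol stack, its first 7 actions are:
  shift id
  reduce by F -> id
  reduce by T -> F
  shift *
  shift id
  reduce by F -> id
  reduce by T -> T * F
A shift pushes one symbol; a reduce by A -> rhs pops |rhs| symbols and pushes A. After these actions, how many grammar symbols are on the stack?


Tracking the symbol stack through each action:
  Action 1: shift 'id' : push -> stack = [id] (size 1)
  Action 2: reduce by F -> id : pop 1, push F -> stack = [F] (size 1)
  Action 3: reduce by T -> F : pop 1, push T -> stack = [T] (size 1)
  Action 4: shift '*' : push -> stack = [T, *] (size 2)
  Action 5: shift 'id' : push -> stack = [T, *, id] (size 3)
  Action 6: reduce by F -> id : pop 1, push F -> stack = [T, *, F] (size 3)
  Action 7: reduce by T -> T * F : pop 3, push T -> stack = [T] (size 1)
Final stack size: 1

1


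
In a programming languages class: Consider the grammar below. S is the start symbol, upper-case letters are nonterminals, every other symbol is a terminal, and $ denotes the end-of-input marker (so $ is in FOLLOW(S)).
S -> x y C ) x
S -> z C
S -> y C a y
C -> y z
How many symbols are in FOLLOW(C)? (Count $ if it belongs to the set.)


S is the start symbol and does not occur in any rule body, so FOLLOW(S) = {$}.
Examining every occurrence of C in a rule body:
  S -> x y C ) x : C is followed by terminal ')' -> add ')'
  S -> z C : C is at the right end -> add FOLLOW(S) = {$}
  S -> y C a y : C is followed by terminal 'a' -> add 'a'
  C -> y z : C does not occur in the body -> contributes nothing
FOLLOW(C) = {), a, $}
Count: 3

3


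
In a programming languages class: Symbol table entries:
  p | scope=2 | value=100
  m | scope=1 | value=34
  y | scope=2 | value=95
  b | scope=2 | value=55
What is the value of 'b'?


Searching symbol table for 'b':
  p | scope=2 | value=100
  m | scope=1 | value=34
  y | scope=2 | value=95
  b | scope=2 | value=55 <- MATCH
Found 'b' at scope 2 with value 55

55


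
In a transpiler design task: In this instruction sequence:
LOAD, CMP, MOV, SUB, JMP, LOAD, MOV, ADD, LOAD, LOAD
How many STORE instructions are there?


Scanning instruction sequence for STORE:
  Position 1: LOAD
  Position 2: CMP
  Position 3: MOV
  Position 4: SUB
  Position 5: JMP
  Position 6: LOAD
  Position 7: MOV
  Position 8: ADD
  Position 9: LOAD
  Position 10: LOAD
Matches at positions: []
Total STORE count: 0

0


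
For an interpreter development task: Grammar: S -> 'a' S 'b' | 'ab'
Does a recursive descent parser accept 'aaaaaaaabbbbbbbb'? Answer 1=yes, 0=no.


Grammar accepts strings of the form a^n b^n (n >= 1)
Word: 'aaaaaaaabbbbbbbb'
Counting: 8 a's and 8 b's
Check: 8 == 8? Yes
Derivation (S -> aSb applied 7 time(s), then S -> ab): S => aSb => aaSbb => aaaSbbb => aaaaSbbbb => aaaaaSbbbbb => aaaaaaSbbbbbb => aaaaaaaSbbbbbbb => aaaaaaaabbbbbbbb
Accepted

1


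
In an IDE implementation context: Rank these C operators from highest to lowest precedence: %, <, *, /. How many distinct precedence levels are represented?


Looking up precedence for each operator:
  % -> precedence 6
  < -> precedence 4
  * -> precedence 6
  / -> precedence 6
Sorted highest to lowest: %, *, /, <
Distinct precedence values: [6, 4]
Number of distinct levels: 2

2


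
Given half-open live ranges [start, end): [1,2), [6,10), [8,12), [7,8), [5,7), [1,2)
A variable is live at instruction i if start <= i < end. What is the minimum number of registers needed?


Live ranges:
  Var0: [1, 2)
  Var1: [6, 10)
  Var2: [8, 12)
  Var3: [7, 8)
  Var4: [5, 7)
  Var5: [1, 2)
Sweep-line events (position, delta, active):
  pos=1 start -> active=1
  pos=1 start -> active=2
  pos=2 end -> active=1
  pos=2 end -> active=0
  pos=5 start -> active=1
  pos=6 start -> active=2
  pos=7 end -> active=1
  pos=7 start -> active=2
  pos=8 end -> active=1
  pos=8 start -> active=2
  pos=10 end -> active=1
  pos=12 end -> active=0
Maximum simultaneous active: 2
Minimum registers needed: 2

2


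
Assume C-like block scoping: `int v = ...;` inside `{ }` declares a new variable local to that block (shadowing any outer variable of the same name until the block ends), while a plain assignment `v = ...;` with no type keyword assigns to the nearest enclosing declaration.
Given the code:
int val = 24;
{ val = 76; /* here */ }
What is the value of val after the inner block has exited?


Analyzing scoping rules:
Outer scope: declares val = 24
Inner block: 'val = 76;' has no type keyword, so it is an assignment to the outer val (no shadowing)
The assignment changed the outer variable itself, so the new value persists after the block -> 76
Result: 76

76


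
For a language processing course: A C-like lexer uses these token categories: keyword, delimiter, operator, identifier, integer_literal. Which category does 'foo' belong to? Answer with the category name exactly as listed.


Token: 'foo'
Checking categories:
  identifier: YES
  integer_literal: no
  operator: no
  keyword: no
  delimiter: no
Category: identifier

identifier


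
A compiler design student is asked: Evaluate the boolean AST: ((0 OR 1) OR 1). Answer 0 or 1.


Step 1: Evaluate inner node
  0 OR 1 = 1
Step 2: Evaluate root node
  1 OR 1 = 1

1


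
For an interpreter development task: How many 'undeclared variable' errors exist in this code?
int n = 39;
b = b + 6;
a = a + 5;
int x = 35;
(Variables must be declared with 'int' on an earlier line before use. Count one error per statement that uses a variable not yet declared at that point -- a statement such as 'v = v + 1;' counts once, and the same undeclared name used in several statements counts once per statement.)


Scanning code line by line:
  Line 1: declare 'n' -> declared = ['n']
  Line 2: use 'b' -> ERROR (undeclared)
  Line 3: use 'a' -> ERROR (undeclared)
  Line 4: declare 'x' -> declared = ['n', 'x']
Total undeclared variable errors: 2

2


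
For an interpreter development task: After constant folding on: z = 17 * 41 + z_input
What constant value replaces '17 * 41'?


Identifying constant sub-expression:
  Original: z = 17 * 41 + z_input
  17 and 41 are both compile-time constants
  Evaluating: 17 * 41 = 697
  After folding: z = 697 + z_input

697


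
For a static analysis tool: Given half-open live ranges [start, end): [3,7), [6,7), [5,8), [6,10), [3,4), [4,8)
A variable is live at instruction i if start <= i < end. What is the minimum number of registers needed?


Live ranges:
  Var0: [3, 7)
  Var1: [6, 7)
  Var2: [5, 8)
  Var3: [6, 10)
  Var4: [3, 4)
  Var5: [4, 8)
Sweep-line events (position, delta, active):
  pos=3 start -> active=1
  pos=3 start -> active=2
  pos=4 end -> active=1
  pos=4 start -> active=2
  pos=5 start -> active=3
  pos=6 start -> active=4
  pos=6 start -> active=5
  pos=7 end -> active=4
  pos=7 end -> active=3
  pos=8 end -> active=2
  pos=8 end -> active=1
  pos=10 end -> active=0
Maximum simultaneous active: 5
Minimum registers needed: 5

5


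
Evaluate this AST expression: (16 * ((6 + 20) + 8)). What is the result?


Expression: (16 * ((6 + 20) + 8))
Evaluating step by step:
  6 + 20 = 26
  26 + 8 = 34
  16 * 34 = 544
Result: 544

544


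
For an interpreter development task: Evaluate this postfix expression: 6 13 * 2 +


Processing tokens left to right:
Push 6, Push 13
Pop 6 and 13, compute 6 * 13 = 78, push 78
Push 2
Pop 78 and 2, compute 78 + 2 = 80, push 80
Stack result: 80

80


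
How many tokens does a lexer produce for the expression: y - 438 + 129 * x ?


Scanning 'y - 438 + 129 * x'
Token 1: 'y' -> identifier
Token 2: '-' -> operator
Token 3: '438' -> integer_literal
Token 4: '+' -> operator
Token 5: '129' -> integer_literal
Token 6: '*' -> operator
Token 7: 'x' -> identifier
Total tokens: 7

7


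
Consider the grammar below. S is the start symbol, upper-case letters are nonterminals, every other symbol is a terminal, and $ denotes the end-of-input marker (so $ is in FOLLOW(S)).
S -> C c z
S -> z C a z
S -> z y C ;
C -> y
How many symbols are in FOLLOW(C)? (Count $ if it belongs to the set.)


S is the start symbol and does not occur in any rule body, so FOLLOW(S) = {$}.
Examining every occurrence of C in a rule body:
  S -> C c z : C is followed by terminal 'c' -> add 'c'
  S -> z C a z : C is followed by terminal 'a' -> add 'a'
  S -> z y C ; : C is followed by terminal ';' -> add ';'
  C -> y : C does not occur in the body -> contributes nothing
FOLLOW(C) = {;, a, c}
Count: 3

3


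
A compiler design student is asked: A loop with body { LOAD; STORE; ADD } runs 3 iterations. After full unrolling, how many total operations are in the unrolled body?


Loop body operations: LOAD, STORE, ADD (3 ops per iteration)
Unrolling 3 iterations:
  Iteration 1: LOAD, STORE, ADD (3 ops)
  Iteration 2: LOAD, STORE, ADD (3 ops)
  Iteration 3: LOAD, STORE, ADD (3 ops)
Total: 3 iterations * 3 ops/iter = 9 operations

9


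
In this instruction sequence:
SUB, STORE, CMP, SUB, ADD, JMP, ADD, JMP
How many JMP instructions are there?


Scanning instruction sequence for JMP:
  Position 1: SUB
  Position 2: STORE
  Position 3: CMP
  Position 4: SUB
  Position 5: ADD
  Position 6: JMP <- MATCH
  Position 7: ADD
  Position 8: JMP <- MATCH
Matches at positions: [6, 8]
Total JMP count: 2

2


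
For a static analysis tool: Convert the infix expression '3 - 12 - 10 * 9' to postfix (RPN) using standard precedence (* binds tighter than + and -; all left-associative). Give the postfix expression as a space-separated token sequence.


Applying the shunting-yard algorithm:
  Operand 3 -> output
  Push '-' onto operator stack -> op-stack: [-]
  Operand 12 -> output
  See '-' (prec 1); top '-' (prec 1) >= it -> pop '-' to output
  Push '-' onto operator stack -> op-stack: [-]
  Operand 10 -> output
  Push '*' onto operator stack -> op-stack: [-, *]
  Operand 9 -> output
  End of input: pop '*' to output
  End of input: pop '-' to output
Postfix result: 3 12 - 10 9 * -

3 12 - 10 9 * -


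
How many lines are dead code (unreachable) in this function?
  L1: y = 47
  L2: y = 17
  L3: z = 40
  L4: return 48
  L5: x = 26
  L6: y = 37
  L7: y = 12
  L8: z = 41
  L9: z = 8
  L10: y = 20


Analyzing control flow:
  L1: reachable (before return)
  L2: reachable (before return)
  L3: reachable (before return)
  L4: reachable (return statement)
  L5: DEAD (after return at L4)
  L6: DEAD (after return at L4)
  L7: DEAD (after return at L4)
  L8: DEAD (after return at L4)
  L9: DEAD (after return at L4)
  L10: DEAD (after return at L4)
Return at L4, total lines = 10
Dead lines: L5 through L10
Count: 6

6


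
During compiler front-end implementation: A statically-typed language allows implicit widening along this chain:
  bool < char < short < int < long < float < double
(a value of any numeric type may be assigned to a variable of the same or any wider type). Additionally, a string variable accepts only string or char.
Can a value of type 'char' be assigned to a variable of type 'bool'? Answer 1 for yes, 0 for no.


Target variable type: bool
Source value type: char
Numeric ranks: char=1, bool=0
Widening allowed iff rank(source) <= rank(target): 1 <= 0? No
Result: 0

0


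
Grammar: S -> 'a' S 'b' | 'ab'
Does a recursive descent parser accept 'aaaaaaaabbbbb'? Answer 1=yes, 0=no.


Grammar accepts strings of the form a^n b^n (n >= 1)
Word: 'aaaaaaaabbbbb'
Counting: 8 a's and 5 b's
Check: 8 == 5? No
Mismatch: a-count != b-count
Rejected

0


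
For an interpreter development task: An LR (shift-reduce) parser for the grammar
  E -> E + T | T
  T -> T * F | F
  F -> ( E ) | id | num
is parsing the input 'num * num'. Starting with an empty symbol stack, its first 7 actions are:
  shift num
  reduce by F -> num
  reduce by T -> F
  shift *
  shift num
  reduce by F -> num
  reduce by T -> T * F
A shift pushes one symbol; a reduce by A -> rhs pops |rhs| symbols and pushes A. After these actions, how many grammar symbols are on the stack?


Tracking the symbol stack through each action:
  Action 1: shift 'num' : push -> stack = [num] (size 1)
  Action 2: reduce by F -> num : pop 1, push F -> stack = [F] (size 1)
  Action 3: reduce by T -> F : pop 1, push T -> stack = [T] (size 1)
  Action 4: shift '*' : push -> stack = [T, *] (size 2)
  Action 5: shift 'num' : push -> stack = [T, *, num] (size 3)
  Action 6: reduce by F -> num : pop 1, push F -> stack = [T, *, F] (size 3)
  Action 7: reduce by T -> T * F : pop 3, push T -> stack = [T] (size 1)
Final stack size: 1

1


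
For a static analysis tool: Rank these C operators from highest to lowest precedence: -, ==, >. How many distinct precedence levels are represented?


Looking up precedence for each operator:
  - -> precedence 5
  == -> precedence 3
  > -> precedence 4
Sorted highest to lowest: -, >, ==
Distinct precedence values: [5, 4, 3]
Number of distinct levels: 3

3


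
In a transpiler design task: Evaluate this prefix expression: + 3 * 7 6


Parsing prefix expression: + 3 * 7 6
Step 1: Innermost operation '* 7 6'
  7 * 6 = 42
Step 2: Outer operation '+ 3 [42]'
  3 + 42 = 45

45
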